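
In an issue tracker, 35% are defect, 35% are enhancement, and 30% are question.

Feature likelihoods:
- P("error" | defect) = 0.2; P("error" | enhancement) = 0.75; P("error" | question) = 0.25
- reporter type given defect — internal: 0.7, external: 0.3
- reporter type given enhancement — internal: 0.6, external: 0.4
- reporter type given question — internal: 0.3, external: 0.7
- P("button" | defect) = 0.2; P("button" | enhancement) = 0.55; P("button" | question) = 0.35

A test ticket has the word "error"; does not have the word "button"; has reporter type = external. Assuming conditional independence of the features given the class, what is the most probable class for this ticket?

enhancement

defect: 0.35 × 0.2 × 0.3 × (1−0.2) = 0.0168
enhancement: 0.35 × 0.75 × 0.4 × (1−0.55) = 0.04725
question: 0.3 × 0.25 × 0.7 × (1−0.35) = 0.034125
Highest score → enhancement.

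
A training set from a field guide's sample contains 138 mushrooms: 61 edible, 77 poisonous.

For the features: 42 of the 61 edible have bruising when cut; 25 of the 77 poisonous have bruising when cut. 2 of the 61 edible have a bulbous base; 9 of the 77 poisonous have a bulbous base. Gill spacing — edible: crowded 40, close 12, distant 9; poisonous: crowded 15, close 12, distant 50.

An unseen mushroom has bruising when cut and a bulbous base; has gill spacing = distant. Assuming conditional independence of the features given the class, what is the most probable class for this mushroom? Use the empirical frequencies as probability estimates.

poisonous

edible: (61/138) × (42/61) × (2/61) × (9/61) ≈ 0.00147226
poisonous: (77/138) × (25/77) × (9/77) × (50/77) ≈ 0.0137497
Highest score → poisonous.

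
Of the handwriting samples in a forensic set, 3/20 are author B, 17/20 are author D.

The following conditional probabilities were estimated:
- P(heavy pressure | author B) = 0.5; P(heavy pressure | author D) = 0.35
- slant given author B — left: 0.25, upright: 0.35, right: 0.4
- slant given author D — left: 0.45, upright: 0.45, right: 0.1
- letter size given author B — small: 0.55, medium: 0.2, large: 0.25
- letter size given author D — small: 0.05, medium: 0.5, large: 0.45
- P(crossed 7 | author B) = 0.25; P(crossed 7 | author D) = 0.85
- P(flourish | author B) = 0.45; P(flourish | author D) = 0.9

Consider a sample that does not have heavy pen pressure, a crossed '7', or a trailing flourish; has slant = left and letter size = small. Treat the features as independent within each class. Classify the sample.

author B

author B: 0.15 × (1−0.5) × 0.25 × 0.55 × (1−0.25) × (1−0.45) = 0.00425390625
author D: 0.85 × (1−0.35) × 0.45 × 0.05 × (1−0.85) × (1−0.9) = 0.00018646875
Highest score → author B.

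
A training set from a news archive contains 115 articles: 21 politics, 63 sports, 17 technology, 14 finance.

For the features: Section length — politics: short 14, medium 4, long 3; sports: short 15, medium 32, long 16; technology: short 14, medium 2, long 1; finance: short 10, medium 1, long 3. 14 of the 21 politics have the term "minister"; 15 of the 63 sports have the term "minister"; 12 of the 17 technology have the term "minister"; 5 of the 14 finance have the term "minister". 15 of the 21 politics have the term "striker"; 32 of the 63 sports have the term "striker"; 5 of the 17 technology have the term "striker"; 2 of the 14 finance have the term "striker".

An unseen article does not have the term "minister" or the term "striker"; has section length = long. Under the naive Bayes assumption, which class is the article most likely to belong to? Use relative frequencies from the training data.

politics: (21/115) × (3/21) × (7/21) × (6/21) ≈ 0.00248447
sports: (63/115) × (16/63) × (48/63) × (31/63) ≈ 0.0521608
technology: (17/115) × (1/17) × (5/17) × (12/17) ≈ 0.00180533
finance: (14/115) × (3/14) × (9/14) × (12/14) ≈ 0.0143744
Highest score → sports.

sports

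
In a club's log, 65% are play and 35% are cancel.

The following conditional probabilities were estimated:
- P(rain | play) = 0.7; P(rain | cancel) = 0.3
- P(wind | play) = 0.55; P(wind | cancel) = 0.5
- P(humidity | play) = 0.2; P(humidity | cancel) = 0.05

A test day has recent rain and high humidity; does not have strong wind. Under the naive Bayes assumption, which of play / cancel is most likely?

play

play: 0.65 × 0.7 × (1−0.55) × 0.2 = 0.04095
cancel: 0.35 × 0.3 × (1−0.5) × 0.05 = 0.002625
Highest score → play.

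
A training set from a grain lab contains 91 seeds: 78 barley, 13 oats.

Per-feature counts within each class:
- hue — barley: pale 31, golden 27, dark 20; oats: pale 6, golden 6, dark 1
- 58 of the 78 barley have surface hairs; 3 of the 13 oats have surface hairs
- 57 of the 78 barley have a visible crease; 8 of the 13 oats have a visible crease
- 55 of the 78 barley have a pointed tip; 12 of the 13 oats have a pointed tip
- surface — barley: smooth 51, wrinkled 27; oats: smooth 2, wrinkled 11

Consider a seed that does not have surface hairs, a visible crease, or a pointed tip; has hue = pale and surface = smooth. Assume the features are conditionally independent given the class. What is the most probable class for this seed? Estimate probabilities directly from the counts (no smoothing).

barley

barley: (78/91) × (31/78) × (20/78) × (21/78) × (23/78) × (51/78) ≈ 0.00453408
oats: (13/91) × (6/13) × (10/13) × (5/13) × (1/13) × (2/13) ≈ 0.000230853
Highest score → barley.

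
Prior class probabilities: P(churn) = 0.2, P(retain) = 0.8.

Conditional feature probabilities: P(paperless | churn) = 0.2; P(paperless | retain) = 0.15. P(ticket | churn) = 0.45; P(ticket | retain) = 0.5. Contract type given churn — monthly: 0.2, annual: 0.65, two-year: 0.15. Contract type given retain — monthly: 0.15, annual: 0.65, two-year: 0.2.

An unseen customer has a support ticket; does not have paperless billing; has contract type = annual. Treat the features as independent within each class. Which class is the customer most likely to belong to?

churn: 0.2 × (1−0.2) × 0.45 × 0.65 = 0.0468
retain: 0.8 × (1−0.15) × 0.5 × 0.65 = 0.221
Highest score → retain.

retain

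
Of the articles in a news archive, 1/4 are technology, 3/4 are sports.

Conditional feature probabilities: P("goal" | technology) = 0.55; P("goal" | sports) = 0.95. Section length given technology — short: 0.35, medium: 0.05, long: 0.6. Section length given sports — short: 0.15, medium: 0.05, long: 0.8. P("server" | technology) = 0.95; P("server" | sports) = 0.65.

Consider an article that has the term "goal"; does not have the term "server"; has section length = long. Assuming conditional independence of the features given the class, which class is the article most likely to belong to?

technology: 0.25 × 0.55 × 0.6 × (1−0.95) = 0.004125
sports: 0.75 × 0.95 × 0.8 × (1−0.65) = 0.1995
Highest score → sports.

sports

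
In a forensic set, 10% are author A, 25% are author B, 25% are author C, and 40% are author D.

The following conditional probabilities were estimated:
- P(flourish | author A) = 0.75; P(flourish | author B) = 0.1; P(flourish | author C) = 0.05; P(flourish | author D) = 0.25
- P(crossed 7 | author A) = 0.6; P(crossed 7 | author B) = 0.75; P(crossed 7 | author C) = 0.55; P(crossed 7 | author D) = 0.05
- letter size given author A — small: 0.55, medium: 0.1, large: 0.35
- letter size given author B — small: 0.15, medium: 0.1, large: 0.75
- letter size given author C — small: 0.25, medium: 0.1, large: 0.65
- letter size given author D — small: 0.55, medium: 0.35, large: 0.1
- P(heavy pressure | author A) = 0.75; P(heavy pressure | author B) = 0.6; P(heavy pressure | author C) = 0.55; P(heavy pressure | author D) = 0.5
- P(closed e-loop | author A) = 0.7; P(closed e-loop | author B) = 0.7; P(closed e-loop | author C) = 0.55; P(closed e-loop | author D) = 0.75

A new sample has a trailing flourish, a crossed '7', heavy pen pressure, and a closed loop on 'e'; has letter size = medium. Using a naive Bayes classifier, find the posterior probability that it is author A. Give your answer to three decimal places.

author A: 0.1 × 0.75 × 0.6 × 0.1 × 0.75 × 0.7 = 0.0023625
author B: 0.25 × 0.1 × 0.75 × 0.1 × 0.6 × 0.7 = 0.0007875
author C: 0.25 × 0.05 × 0.55 × 0.1 × 0.55 × 0.55 = 0.00020796875
author D: 0.4 × 0.25 × 0.05 × 0.35 × 0.5 × 0.75 = 0.00065625
P(author A | x) = 0.0023625 / 0.00401421875 ≈ 0.589

0.589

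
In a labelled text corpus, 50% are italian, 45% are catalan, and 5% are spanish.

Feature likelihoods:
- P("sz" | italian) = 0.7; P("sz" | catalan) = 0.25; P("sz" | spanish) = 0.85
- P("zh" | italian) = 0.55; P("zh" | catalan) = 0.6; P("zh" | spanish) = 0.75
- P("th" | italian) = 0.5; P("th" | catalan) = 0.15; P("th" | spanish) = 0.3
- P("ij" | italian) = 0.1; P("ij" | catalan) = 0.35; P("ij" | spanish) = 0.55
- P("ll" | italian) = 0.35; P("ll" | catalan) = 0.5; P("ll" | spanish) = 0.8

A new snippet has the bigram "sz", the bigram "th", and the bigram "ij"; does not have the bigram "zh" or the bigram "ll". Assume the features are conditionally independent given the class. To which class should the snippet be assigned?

italian

italian: 0.5 × 0.7 × (1−0.55) × 0.5 × 0.1 × (1−0.35) = 0.00511875
catalan: 0.45 × 0.25 × (1−0.6) × 0.15 × 0.35 × (1−0.5) = 0.00118125
spanish: 0.05 × 0.85 × (1−0.75) × 0.3 × 0.55 × (1−0.8) = 0.000350625
Highest score → italian.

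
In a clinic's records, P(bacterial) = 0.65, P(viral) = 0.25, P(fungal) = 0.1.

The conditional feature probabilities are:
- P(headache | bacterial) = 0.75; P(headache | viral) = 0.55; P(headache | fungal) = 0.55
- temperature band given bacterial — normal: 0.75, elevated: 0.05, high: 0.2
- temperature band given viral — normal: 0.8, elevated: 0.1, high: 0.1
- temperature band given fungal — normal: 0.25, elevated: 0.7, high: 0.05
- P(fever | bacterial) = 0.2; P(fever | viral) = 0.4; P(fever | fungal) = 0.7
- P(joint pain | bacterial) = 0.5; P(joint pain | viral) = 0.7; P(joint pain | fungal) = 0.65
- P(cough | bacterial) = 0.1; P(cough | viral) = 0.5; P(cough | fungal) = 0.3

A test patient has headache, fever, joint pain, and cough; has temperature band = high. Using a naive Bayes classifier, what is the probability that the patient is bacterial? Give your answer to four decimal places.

0.2977

bacterial: 0.65 × 0.75 × 0.2 × 0.2 × 0.5 × 0.1 = 0.000975
viral: 0.25 × 0.55 × 0.1 × 0.4 × 0.7 × 0.5 = 0.001925
fungal: 0.1 × 0.55 × 0.05 × 0.7 × 0.65 × 0.3 = 0.000375375
P(bacterial | x) = 0.000975 / 0.003275375 ≈ 0.2977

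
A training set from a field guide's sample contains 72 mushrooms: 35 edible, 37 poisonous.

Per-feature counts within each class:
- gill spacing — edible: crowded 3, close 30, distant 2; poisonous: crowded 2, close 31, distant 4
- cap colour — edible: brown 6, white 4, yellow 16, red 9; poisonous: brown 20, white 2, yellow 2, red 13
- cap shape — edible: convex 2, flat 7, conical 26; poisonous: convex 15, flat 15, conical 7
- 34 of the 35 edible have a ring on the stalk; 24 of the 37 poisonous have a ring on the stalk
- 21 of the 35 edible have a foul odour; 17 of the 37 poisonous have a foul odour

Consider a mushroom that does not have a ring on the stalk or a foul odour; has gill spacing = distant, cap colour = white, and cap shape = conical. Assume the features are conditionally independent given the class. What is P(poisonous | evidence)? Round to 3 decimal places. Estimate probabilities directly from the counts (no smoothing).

edible: (35/72) × (2/35) × (4/35) × (26/35) × (1/35) × (14/35) ≈ 0.0000269517
poisonous: (37/72) × (4/37) × (2/37) × (7/37) × (13/37) × (20/37) ≈ 0.0001079
P(poisonous | x) = 0.0001079 / 0.0001348517 ≈ 0.800

0.800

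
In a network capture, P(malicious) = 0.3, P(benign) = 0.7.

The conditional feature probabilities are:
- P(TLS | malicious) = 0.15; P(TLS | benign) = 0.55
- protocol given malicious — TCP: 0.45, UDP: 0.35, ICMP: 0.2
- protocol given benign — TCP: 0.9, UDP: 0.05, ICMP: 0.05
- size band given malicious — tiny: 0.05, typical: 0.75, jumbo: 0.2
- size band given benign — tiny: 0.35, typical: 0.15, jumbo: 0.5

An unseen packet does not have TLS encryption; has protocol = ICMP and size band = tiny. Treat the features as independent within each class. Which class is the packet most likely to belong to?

malicious: 0.3 × (1−0.15) × 0.2 × 0.05 = 0.00255
benign: 0.7 × (1−0.55) × 0.05 × 0.35 = 0.0055125
Highest score → benign.

benign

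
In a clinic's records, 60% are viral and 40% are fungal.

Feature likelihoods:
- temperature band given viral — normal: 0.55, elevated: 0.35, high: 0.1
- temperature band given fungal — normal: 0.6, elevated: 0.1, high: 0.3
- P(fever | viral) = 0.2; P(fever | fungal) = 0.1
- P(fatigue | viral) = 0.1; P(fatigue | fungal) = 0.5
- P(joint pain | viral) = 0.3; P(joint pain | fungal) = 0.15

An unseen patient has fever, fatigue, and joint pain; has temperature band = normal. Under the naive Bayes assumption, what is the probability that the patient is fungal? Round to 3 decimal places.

0.476

viral: 0.6 × 0.55 × 0.2 × 0.1 × 0.3 = 0.00198
fungal: 0.4 × 0.6 × 0.1 × 0.5 × 0.15 = 0.0018
P(fungal | x) = 0.0018 / 0.00378 ≈ 0.476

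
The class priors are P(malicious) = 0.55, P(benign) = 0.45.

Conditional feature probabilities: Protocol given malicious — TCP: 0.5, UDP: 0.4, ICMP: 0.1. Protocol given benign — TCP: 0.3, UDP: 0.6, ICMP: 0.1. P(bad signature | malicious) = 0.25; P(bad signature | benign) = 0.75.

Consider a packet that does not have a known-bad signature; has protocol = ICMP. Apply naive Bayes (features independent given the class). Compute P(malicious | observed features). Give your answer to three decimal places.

malicious: 0.55 × 0.1 × (1−0.25) = 0.04125
benign: 0.45 × 0.1 × (1−0.75) = 0.01125
P(malicious | x) = 0.04125 / 0.0525 ≈ 0.786

0.786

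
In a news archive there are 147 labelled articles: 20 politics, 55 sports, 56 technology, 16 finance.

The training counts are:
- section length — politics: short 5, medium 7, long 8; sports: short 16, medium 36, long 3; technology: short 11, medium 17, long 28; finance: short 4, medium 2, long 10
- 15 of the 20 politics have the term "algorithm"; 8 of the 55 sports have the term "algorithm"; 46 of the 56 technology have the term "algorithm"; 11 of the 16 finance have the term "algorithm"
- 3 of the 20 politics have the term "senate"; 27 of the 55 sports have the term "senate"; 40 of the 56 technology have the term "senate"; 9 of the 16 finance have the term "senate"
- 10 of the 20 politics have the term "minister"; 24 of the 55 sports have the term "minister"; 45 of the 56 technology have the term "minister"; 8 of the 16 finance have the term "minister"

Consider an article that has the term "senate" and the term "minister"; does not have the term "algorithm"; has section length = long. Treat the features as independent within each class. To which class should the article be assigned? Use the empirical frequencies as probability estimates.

technology

politics: (20/147) × (8/20) × (5/20) × (3/20) × (10/20) ≈ 0.00102041
sports: (55/147) × (3/55) × (47/55) × (27/55) × (24/55) ≈ 0.00373584
technology: (56/147) × (28/56) × (10/56) × (40/56) × (45/56) ≈ 0.0195231
finance: (16/147) × (10/16) × (5/16) × (9/16) × (8/16) ≈ 0.00597895
Highest score → technology.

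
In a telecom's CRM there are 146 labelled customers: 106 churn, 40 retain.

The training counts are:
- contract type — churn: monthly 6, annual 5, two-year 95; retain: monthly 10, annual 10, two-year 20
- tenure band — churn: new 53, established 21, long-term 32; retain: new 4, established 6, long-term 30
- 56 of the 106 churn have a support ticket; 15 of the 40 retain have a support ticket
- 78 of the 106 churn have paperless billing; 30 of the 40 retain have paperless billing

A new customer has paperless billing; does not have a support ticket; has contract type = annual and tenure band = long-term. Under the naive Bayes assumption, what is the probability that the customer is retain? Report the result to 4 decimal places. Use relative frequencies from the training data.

0.8703

churn: (106/146) × (5/106) × (32/106) × (50/106) × (78/106) ≈ 0.00358851
retain: (40/146) × (10/40) × (30/40) × (25/40) × (30/40) ≈ 0.0240796
P(retain | x) = 0.0240796 / 0.02766811 ≈ 0.8703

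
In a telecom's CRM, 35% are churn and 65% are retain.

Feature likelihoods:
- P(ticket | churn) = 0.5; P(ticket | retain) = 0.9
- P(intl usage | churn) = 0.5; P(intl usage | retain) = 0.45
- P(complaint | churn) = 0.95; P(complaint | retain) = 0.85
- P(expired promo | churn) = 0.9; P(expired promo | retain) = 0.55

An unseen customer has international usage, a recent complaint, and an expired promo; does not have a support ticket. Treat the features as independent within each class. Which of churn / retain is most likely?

churn

churn: 0.35 × (1−0.5) × 0.5 × 0.95 × 0.9 = 0.0748125
retain: 0.65 × (1−0.9) × 0.45 × 0.85 × 0.55 = 0.013674375
Highest score → churn.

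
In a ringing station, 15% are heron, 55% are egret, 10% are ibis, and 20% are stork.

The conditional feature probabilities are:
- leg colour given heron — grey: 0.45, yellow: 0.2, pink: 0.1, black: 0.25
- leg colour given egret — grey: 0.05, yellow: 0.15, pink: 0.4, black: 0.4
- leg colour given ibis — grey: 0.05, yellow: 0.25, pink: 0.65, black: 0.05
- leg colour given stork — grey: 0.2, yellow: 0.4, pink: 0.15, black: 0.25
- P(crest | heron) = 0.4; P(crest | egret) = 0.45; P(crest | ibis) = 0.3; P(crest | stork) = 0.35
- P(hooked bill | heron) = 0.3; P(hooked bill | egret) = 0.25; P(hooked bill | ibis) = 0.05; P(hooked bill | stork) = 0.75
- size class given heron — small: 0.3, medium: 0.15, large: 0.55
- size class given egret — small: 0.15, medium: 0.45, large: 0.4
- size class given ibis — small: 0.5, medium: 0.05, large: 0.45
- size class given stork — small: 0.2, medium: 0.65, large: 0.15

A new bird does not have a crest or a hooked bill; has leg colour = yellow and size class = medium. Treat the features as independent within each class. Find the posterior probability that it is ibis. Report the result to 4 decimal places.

0.0314

heron: 0.15 × 0.2 × (1−0.4) × (1−0.3) × 0.15 = 0.00189
egret: 0.55 × 0.15 × (1−0.45) × (1−0.25) × 0.45 = 0.0153140625
ibis: 0.1 × 0.25 × (1−0.3) × (1−0.05) × 0.05 = 0.00083125
stork: 0.2 × 0.4 × (1−0.35) × (1−0.75) × 0.65 = 0.00845
P(ibis | x) = 0.00083125 / 0.0264853125 ≈ 0.0314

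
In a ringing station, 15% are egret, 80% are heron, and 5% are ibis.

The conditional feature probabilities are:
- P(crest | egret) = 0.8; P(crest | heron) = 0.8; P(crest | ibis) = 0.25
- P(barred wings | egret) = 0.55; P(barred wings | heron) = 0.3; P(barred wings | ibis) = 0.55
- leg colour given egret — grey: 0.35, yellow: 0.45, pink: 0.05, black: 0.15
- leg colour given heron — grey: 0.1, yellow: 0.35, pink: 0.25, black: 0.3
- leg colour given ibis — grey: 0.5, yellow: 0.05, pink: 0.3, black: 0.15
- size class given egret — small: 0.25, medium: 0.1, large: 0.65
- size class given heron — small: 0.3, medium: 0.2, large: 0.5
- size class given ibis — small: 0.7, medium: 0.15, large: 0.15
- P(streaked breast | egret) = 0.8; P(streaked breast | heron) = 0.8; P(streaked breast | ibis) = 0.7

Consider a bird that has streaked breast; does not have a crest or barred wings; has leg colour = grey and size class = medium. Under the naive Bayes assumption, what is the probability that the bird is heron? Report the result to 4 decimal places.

egret: 0.15 × (1−0.8) × (1−0.55) × 0.35 × 0.1 × 0.8 = 0.000378
heron: 0.8 × (1−0.8) × (1−0.3) × 0.1 × 0.2 × 0.8 = 0.001792
ibis: 0.05 × (1−0.25) × (1−0.55) × 0.5 × 0.15 × 0.7 = 0.0008859375
P(heron | x) = 0.001792 / 0.0030559375 ≈ 0.5864

0.5864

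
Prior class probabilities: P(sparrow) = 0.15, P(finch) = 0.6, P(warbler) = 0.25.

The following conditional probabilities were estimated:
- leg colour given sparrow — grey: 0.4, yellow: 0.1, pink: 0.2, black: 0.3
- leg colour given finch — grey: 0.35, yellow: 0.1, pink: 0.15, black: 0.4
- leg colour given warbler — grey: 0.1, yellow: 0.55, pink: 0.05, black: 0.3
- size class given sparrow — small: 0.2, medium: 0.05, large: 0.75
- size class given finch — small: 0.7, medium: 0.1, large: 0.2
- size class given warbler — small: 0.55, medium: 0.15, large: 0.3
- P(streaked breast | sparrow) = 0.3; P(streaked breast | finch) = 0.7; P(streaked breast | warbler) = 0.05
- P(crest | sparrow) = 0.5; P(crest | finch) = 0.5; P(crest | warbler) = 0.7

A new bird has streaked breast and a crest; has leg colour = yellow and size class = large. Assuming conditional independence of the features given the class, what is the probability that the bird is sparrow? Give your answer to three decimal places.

0.230

sparrow: 0.15 × 0.1 × 0.75 × 0.3 × 0.5 = 0.0016875
finch: 0.6 × 0.1 × 0.2 × 0.7 × 0.5 = 0.0042
warbler: 0.25 × 0.55 × 0.3 × 0.05 × 0.7 = 0.00144375
P(sparrow | x) = 0.0016875 / 0.00733125 ≈ 0.230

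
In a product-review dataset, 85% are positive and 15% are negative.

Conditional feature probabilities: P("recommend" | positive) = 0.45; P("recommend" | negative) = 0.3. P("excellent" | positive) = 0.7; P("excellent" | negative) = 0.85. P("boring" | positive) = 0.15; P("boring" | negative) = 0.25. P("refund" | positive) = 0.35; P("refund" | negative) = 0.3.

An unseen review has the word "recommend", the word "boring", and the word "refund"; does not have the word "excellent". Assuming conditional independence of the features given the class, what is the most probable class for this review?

positive

positive: 0.85 × 0.45 × (1−0.7) × 0.15 × 0.35 = 0.006024375
negative: 0.15 × 0.3 × (1−0.85) × 0.25 × 0.3 = 0.00050625
Highest score → positive.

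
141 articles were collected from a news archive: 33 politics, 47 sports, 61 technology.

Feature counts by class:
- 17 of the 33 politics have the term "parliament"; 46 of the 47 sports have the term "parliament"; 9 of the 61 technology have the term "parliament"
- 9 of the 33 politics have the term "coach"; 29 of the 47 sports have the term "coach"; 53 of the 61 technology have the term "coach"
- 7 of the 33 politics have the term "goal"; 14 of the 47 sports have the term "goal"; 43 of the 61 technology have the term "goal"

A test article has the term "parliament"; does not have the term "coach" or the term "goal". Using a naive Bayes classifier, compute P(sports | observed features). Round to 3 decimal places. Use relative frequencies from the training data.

0.551

politics: (33/141) × (17/33) × (24/33) × (26/33) ≈ 0.0690854
sports: (47/141) × (46/47) × (18/47) × (33/47) ≈ 0.0877262
technology: (61/141) × (9/61) × (8/61) × (18/61) ≈ 0.00247017
P(sports | x) = 0.0877262 / 0.15928177 ≈ 0.551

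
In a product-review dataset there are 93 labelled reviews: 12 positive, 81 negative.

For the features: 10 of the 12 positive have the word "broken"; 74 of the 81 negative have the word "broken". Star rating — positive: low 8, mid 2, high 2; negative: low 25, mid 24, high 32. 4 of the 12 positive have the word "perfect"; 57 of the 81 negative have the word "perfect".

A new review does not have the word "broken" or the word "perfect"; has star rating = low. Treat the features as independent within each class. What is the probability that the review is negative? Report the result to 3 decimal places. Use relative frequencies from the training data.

positive: (12/93) × (2/12) × (8/12) × (8/12) ≈ 0.00955795
negative: (81/93) × (7/81) × (25/81) × (24/81) ≈ 0.00688329
P(negative | x) = 0.00688329 / 0.01644124 ≈ 0.419

0.419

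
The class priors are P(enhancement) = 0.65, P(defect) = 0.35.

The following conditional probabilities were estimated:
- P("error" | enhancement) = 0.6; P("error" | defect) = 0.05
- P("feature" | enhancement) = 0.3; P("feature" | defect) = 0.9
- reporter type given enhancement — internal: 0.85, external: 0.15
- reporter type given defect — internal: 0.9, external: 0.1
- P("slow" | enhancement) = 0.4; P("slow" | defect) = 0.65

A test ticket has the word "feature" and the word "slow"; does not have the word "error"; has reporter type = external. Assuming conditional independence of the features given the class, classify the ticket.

enhancement: 0.65 × (1−0.6) × 0.3 × 0.15 × 0.4 = 0.00468
defect: 0.35 × (1−0.05) × 0.9 × 0.1 × 0.65 = 0.01945125
Highest score → defect.

defect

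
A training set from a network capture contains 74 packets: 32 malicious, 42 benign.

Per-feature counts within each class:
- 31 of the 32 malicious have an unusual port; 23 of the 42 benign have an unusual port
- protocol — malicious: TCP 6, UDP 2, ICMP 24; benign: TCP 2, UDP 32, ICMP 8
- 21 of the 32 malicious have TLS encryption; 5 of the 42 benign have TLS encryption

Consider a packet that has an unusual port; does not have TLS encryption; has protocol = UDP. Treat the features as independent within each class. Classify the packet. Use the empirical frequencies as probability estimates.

malicious: (32/74) × (31/32) × (2/32) × (11/32) ≈ 0.00900021
benign: (42/74) × (23/42) × (32/42) × (37/42) ≈ 0.208617
Highest score → benign.

benign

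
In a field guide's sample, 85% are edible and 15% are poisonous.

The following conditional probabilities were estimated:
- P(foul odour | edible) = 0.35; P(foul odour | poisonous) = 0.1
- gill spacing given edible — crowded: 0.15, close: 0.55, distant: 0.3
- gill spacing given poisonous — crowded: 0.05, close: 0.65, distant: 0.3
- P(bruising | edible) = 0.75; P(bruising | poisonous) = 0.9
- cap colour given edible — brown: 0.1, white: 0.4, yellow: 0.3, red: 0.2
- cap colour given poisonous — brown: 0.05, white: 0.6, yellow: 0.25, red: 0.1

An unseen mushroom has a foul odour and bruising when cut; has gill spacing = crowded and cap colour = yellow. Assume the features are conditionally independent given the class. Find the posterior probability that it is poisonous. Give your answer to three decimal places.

edible: 0.85 × 0.35 × 0.15 × 0.75 × 0.3 = 0.010040625
poisonous: 0.15 × 0.1 × 0.05 × 0.9 × 0.25 = 0.00016875
P(poisonous | x) = 0.00016875 / 0.010209375 ≈ 0.017

0.017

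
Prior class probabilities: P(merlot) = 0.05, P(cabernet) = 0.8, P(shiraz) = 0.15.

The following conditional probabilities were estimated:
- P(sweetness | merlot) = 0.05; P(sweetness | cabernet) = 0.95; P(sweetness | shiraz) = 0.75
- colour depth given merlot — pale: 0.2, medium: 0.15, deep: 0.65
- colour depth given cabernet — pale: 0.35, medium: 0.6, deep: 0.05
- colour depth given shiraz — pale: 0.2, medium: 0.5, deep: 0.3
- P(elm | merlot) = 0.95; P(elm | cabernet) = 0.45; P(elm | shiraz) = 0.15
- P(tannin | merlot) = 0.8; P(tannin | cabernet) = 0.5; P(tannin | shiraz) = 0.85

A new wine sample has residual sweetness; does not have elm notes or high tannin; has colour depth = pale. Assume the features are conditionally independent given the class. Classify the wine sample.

merlot: 0.05 × 0.05 × 0.2 × (1−0.95) × (1−0.8) = 0.000005
cabernet: 0.8 × 0.95 × 0.35 × (1−0.45) × (1−0.5) = 0.07315
shiraz: 0.15 × 0.75 × 0.2 × (1−0.15) × (1−0.85) = 0.00286875
Highest score → cabernet.

cabernet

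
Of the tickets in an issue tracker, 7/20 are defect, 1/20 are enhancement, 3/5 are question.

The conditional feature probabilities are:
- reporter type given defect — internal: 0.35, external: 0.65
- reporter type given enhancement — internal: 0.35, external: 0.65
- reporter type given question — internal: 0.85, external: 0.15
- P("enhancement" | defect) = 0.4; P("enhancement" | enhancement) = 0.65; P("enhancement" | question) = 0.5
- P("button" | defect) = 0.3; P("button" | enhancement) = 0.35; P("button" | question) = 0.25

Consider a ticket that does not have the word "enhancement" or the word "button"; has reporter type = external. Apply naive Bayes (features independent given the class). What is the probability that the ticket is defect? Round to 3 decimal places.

defect: 0.35 × 0.65 × (1−0.4) × (1−0.3) = 0.09555
enhancement: 0.05 × 0.65 × (1−0.65) × (1−0.35) = 0.00739375
question: 0.6 × 0.15 × (1−0.5) × (1−0.25) = 0.03375
P(defect | x) = 0.09555 / 0.13669375 ≈ 0.699

0.699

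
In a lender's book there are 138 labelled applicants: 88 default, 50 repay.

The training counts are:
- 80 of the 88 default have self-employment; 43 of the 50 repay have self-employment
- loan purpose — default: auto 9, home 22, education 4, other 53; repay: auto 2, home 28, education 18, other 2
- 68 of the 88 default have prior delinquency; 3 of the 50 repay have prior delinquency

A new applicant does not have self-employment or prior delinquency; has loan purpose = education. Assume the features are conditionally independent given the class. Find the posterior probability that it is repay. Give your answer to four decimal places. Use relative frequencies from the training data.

0.9663

default: (88/138) × (8/88) × (4/88) × (20/88) ≈ 0.000598874
repay: (50/138) × (7/50) × (18/50) × (47/50) ≈ 0.0171652
P(repay | x) = 0.0171652 / 0.017764074 ≈ 0.9663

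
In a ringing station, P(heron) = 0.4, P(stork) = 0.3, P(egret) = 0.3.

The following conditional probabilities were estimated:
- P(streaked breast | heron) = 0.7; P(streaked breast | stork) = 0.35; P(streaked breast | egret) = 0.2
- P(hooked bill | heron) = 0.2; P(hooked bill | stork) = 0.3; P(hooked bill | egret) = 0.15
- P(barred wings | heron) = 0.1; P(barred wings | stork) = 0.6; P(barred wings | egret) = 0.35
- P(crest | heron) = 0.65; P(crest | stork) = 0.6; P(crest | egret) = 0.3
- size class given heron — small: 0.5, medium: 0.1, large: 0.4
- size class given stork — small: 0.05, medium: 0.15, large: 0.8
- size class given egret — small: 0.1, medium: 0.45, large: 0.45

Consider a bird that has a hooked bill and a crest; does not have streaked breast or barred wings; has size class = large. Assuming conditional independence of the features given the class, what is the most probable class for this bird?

heron: 0.4 × (1−0.7) × 0.2 × (1−0.1) × 0.65 × 0.4 = 0.005616
stork: 0.3 × (1−0.35) × 0.3 × (1−0.6) × 0.6 × 0.8 = 0.011232
egret: 0.3 × (1−0.2) × 0.15 × (1−0.35) × 0.3 × 0.45 = 0.003159
Highest score → stork.

stork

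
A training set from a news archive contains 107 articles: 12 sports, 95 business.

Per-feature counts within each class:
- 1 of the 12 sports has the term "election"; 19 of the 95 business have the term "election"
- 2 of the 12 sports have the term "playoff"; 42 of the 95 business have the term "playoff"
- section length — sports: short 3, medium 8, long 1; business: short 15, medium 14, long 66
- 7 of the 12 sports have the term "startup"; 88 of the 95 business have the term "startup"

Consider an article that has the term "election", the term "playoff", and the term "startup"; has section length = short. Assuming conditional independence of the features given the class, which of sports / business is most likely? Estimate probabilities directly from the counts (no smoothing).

business

sports: (12/107) × (1/12) × (2/12) × (3/12) × (7/12) ≈ 0.000227155
business: (95/107) × (19/95) × (42/95) × (15/95) × (88/95) ≈ 0.0114821
Highest score → business.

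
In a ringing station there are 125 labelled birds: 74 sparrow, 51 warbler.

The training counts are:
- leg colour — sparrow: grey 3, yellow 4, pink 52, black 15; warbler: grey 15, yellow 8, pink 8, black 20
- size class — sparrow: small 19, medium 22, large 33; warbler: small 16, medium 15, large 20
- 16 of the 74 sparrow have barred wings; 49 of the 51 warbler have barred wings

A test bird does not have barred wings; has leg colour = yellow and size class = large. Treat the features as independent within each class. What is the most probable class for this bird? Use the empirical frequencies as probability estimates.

sparrow

sparrow: (74/125) × (4/74) × (33/74) × (58/74) ≈ 0.0111848
warbler: (51/125) × (8/51) × (20/51) × (2/51) ≈ 0.000984237
Highest score → sparrow.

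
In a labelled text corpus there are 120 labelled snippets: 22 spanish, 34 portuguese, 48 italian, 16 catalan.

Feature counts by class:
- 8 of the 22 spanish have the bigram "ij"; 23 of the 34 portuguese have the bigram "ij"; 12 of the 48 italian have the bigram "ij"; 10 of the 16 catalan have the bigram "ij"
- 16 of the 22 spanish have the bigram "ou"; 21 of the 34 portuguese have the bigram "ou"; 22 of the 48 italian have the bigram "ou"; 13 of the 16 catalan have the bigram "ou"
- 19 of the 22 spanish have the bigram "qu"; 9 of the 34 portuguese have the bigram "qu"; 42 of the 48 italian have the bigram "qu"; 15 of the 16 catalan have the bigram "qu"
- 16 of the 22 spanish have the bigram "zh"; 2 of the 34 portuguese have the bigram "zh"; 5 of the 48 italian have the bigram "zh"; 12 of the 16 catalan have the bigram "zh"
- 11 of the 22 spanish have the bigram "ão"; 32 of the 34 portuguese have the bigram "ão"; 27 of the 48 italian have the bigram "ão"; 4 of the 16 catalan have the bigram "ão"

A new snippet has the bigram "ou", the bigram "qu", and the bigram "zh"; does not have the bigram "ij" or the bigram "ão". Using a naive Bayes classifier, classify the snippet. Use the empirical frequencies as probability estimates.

spanish

spanish: (22/120) × (14/22) × (16/22) × (19/22) × (16/22) × (11/22) ≈ 0.0266466
portuguese: (34/120) × (11/34) × (21/34) × (9/34) × (2/34) × (2/34) ≈ 0.0000518582
italian: (48/120) × (36/48) × (22/48) × (42/48) × (5/48) × (21/48) ≈ 0.00548299
catalan: (16/120) × (6/16) × (13/16) × (15/16) × (12/16) × (12/16) = 0.02142333984375
Highest score → spanish.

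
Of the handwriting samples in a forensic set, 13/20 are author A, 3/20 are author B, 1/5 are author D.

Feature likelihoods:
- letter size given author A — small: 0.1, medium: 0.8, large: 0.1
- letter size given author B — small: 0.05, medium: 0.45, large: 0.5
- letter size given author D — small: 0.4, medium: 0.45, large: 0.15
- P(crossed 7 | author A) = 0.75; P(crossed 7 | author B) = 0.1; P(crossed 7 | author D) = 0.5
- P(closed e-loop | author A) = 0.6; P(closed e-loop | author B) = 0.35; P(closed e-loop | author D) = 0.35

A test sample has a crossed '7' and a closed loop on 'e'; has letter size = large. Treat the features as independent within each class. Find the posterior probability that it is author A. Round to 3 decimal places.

0.788

author A: 0.65 × 0.1 × 0.75 × 0.6 = 0.02925
author B: 0.15 × 0.5 × 0.1 × 0.35 = 0.002625
author D: 0.2 × 0.15 × 0.5 × 0.35 = 0.00525
P(author A | x) = 0.02925 / 0.037125 ≈ 0.788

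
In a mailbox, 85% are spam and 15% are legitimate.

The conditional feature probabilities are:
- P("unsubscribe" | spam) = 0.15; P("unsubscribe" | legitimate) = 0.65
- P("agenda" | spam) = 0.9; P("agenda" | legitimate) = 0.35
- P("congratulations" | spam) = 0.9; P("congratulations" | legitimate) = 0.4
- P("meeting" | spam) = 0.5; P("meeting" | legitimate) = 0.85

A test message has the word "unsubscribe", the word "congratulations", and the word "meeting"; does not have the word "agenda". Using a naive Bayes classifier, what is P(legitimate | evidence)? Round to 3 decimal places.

spam: 0.85 × 0.15 × (1−0.9) × 0.9 × 0.5 = 0.0057375
legitimate: 0.15 × 0.65 × (1−0.35) × 0.4 × 0.85 = 0.0215475
P(legitimate | x) = 0.0215475 / 0.027285 ≈ 0.790

0.790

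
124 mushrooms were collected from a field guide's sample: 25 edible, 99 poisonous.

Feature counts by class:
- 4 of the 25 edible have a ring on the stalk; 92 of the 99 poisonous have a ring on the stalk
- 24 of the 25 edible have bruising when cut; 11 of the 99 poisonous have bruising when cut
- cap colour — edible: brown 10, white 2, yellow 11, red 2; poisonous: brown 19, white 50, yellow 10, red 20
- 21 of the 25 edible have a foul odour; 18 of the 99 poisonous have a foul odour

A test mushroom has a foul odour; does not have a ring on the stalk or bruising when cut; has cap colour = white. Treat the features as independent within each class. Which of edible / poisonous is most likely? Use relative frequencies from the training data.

poisonous

edible: (25/124) × (21/25) × (1/25) × (2/25) × (21/25) ≈ 0.000455226
poisonous: (99/124) × (7/99) × (88/99) × (50/99) × (18/99) ≈ 0.00460782
Highest score → poisonous.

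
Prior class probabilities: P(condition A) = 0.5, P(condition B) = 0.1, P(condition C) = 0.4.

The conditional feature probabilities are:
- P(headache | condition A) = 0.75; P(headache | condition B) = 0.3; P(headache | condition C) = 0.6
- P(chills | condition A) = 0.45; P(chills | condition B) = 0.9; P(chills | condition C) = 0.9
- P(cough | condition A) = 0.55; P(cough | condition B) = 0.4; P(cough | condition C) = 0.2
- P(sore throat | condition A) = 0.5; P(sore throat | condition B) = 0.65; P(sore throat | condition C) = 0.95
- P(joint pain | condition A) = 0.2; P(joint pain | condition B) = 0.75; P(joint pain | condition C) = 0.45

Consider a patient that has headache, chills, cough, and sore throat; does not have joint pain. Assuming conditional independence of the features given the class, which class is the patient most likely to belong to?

condition A

condition A: 0.5 × 0.75 × 0.45 × 0.55 × 0.5 × (1−0.2) = 0.037125
condition B: 0.1 × 0.3 × 0.9 × 0.4 × 0.65 × (1−0.75) = 0.001755
condition C: 0.4 × 0.6 × 0.9 × 0.2 × 0.95 × (1−0.45) = 0.022572
Highest score → condition A.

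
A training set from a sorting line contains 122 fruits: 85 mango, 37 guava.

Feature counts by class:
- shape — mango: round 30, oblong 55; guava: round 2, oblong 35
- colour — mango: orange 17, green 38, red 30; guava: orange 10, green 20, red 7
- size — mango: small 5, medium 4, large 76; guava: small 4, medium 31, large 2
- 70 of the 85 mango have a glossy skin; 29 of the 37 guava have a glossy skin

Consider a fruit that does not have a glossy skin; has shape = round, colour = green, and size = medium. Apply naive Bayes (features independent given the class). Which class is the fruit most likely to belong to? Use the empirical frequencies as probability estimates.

mango: (85/122) × (30/85) × (38/85) × (4/85) × (15/85) ≈ 0.000912934
guava: (37/122) × (2/37) × (20/37) × (31/37) × (8/37) ≈ 0.00160526
Highest score → guava.

guava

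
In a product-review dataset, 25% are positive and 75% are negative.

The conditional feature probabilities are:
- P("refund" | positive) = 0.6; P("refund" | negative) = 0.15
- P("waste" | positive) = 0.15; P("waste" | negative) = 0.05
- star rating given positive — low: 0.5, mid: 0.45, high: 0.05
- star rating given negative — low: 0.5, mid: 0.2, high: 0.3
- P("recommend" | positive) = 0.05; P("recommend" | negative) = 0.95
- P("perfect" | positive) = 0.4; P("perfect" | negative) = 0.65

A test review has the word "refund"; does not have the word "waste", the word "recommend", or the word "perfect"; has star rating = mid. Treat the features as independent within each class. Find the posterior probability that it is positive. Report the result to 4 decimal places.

0.9887

positive: 0.25 × 0.6 × (1−0.15) × 0.45 × (1−0.05) × (1−0.4) = 0.03270375
negative: 0.75 × 0.15 × (1−0.05) × 0.2 × (1−0.95) × (1−0.65) = 0.0003740625
P(positive | x) = 0.03270375 / 0.0330778125 ≈ 0.9887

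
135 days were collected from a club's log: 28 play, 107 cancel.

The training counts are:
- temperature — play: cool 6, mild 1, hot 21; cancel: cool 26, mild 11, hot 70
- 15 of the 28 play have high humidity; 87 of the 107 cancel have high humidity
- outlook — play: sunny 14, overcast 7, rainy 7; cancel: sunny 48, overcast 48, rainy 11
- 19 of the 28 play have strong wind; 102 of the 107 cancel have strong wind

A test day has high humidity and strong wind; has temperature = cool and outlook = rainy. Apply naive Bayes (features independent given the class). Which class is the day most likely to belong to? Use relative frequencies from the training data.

cancel

play: (28/135) × (6/28) × (15/28) × (7/28) × (19/28) ≈ 0.00403912
cancel: (107/135) × (26/107) × (87/107) × (11/107) × (102/107) ≈ 0.0153462
Highest score → cancel.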